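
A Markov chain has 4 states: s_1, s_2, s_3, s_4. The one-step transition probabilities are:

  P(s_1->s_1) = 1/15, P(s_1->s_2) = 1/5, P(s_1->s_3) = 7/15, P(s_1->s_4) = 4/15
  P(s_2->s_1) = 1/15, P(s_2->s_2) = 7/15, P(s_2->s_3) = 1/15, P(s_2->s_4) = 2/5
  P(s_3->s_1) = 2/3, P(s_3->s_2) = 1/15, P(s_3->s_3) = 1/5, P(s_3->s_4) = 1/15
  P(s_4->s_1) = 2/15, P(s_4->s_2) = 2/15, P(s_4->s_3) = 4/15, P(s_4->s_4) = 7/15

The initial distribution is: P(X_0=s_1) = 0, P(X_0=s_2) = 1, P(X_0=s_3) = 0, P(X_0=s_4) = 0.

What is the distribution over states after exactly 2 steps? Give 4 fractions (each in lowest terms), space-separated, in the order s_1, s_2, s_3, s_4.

Answer: 2/15 13/45 41/225 89/225

Derivation:
Propagating the distribution step by step (d_{t+1} = d_t * P):
d_0 = (s_1=0, s_2=1, s_3=0, s_4=0)
  d_1[s_1] = 0*1/15 + 1*1/15 + 0*2/3 + 0*2/15 = 1/15
  d_1[s_2] = 0*1/5 + 1*7/15 + 0*1/15 + 0*2/15 = 7/15
  d_1[s_3] = 0*7/15 + 1*1/15 + 0*1/5 + 0*4/15 = 1/15
  d_1[s_4] = 0*4/15 + 1*2/5 + 0*1/15 + 0*7/15 = 2/5
d_1 = (s_1=1/15, s_2=7/15, s_3=1/15, s_4=2/5)
  d_2[s_1] = 1/15*1/15 + 7/15*1/15 + 1/15*2/3 + 2/5*2/15 = 2/15
  d_2[s_2] = 1/15*1/5 + 7/15*7/15 + 1/15*1/15 + 2/5*2/15 = 13/45
  d_2[s_3] = 1/15*7/15 + 7/15*1/15 + 1/15*1/5 + 2/5*4/15 = 41/225
  d_2[s_4] = 1/15*4/15 + 7/15*2/5 + 1/15*1/15 + 2/5*7/15 = 89/225
d_2 = (s_1=2/15, s_2=13/45, s_3=41/225, s_4=89/225)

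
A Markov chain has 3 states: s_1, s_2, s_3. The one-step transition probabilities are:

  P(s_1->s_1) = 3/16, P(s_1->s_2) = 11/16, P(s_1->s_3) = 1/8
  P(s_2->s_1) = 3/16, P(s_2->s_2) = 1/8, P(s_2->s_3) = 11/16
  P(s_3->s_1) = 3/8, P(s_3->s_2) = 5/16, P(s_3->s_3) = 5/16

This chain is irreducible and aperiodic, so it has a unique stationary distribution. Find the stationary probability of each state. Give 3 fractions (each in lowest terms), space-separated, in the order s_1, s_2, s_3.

The stationary distribution satisfies pi = pi * P, i.e.:
  pi_s_1 = 3/16*pi_s_1 + 3/16*pi_s_2 + 3/8*pi_s_3
  pi_s_2 = 11/16*pi_s_1 + 1/8*pi_s_2 + 5/16*pi_s_3
  pi_s_3 = 1/8*pi_s_1 + 11/16*pi_s_2 + 5/16*pi_s_3
with normalization: pi_s_1 + pi_s_2 + pi_s_3 = 1.

Using the first 2 balance equations plus normalization, the linear system A*pi = b is:
  [-13/16, 3/16, 3/8] . pi = 0
  [11/16, -7/8, 5/16] . pi = 0
  [1, 1, 1] . pi = 1

Solving yields:
  pi_s_1 = 99/379
  pi_s_2 = 131/379
  pi_s_3 = 149/379

Verification (pi * P):
  99/379*3/16 + 131/379*3/16 + 149/379*3/8 = 99/379 = pi_s_1  (ok)
  99/379*11/16 + 131/379*1/8 + 149/379*5/16 = 131/379 = pi_s_2  (ok)
  99/379*1/8 + 131/379*11/16 + 149/379*5/16 = 149/379 = pi_s_3  (ok)

Answer: 99/379 131/379 149/379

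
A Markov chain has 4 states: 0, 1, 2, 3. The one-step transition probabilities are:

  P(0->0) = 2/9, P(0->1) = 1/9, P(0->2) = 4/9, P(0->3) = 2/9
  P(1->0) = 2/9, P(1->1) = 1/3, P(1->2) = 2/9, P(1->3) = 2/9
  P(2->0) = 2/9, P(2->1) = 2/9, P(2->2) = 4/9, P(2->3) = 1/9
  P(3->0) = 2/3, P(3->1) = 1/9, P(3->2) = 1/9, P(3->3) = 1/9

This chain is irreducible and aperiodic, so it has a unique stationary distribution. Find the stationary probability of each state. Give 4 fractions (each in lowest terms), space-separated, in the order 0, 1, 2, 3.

The stationary distribution satisfies pi = pi * P, i.e.:
  pi_0 = 2/9*pi_0 + 2/9*pi_1 + 2/9*pi_2 + 2/3*pi_3
  pi_1 = 1/9*pi_0 + 1/3*pi_1 + 2/9*pi_2 + 1/9*pi_3
  pi_2 = 4/9*pi_0 + 2/9*pi_1 + 4/9*pi_2 + 1/9*pi_3
  pi_3 = 2/9*pi_0 + 2/9*pi_1 + 1/9*pi_2 + 1/9*pi_3
with normalization: pi_0 + pi_1 + pi_2 + pi_3 = 1.

Using the first 3 balance equations plus normalization, the linear system A*pi = b is:
  [-7/9, 2/9, 2/9, 2/3] . pi = 0
  [1/9, -2/3, 2/9, 1/9] . pi = 0
  [4/9, 2/9, -5/9, 1/9] . pi = 0
  [1, 1, 1, 1] . pi = 1

Solving yields:
  pi_0 = 186/629
  pi_1 = 121/629
  pi_2 = 218/629
  pi_3 = 104/629

Verification (pi * P):
  186/629*2/9 + 121/629*2/9 + 218/629*2/9 + 104/629*2/3 = 186/629 = pi_0  (ok)
  186/629*1/9 + 121/629*1/3 + 218/629*2/9 + 104/629*1/9 = 121/629 = pi_1  (ok)
  186/629*4/9 + 121/629*2/9 + 218/629*4/9 + 104/629*1/9 = 218/629 = pi_2  (ok)
  186/629*2/9 + 121/629*2/9 + 218/629*1/9 + 104/629*1/9 = 104/629 = pi_3  (ok)

Answer: 186/629 121/629 218/629 104/629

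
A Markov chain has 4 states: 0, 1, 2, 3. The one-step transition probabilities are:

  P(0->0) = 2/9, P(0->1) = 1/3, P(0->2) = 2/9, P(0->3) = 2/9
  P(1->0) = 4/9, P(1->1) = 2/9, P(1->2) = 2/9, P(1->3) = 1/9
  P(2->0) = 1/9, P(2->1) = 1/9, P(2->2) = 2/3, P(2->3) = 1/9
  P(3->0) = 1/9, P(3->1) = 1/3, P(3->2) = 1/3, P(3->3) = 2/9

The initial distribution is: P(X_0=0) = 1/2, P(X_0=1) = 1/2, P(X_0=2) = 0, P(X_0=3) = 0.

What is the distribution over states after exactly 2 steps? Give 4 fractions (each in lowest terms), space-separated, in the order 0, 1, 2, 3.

Answer: 13/54 41/162 55/162 1/6

Derivation:
Propagating the distribution step by step (d_{t+1} = d_t * P):
d_0 = (0=1/2, 1=1/2, 2=0, 3=0)
  d_1[0] = 1/2*2/9 + 1/2*4/9 + 0*1/9 + 0*1/9 = 1/3
  d_1[1] = 1/2*1/3 + 1/2*2/9 + 0*1/9 + 0*1/3 = 5/18
  d_1[2] = 1/2*2/9 + 1/2*2/9 + 0*2/3 + 0*1/3 = 2/9
  d_1[3] = 1/2*2/9 + 1/2*1/9 + 0*1/9 + 0*2/9 = 1/6
d_1 = (0=1/3, 1=5/18, 2=2/9, 3=1/6)
  d_2[0] = 1/3*2/9 + 5/18*4/9 + 2/9*1/9 + 1/6*1/9 = 13/54
  d_2[1] = 1/3*1/3 + 5/18*2/9 + 2/9*1/9 + 1/6*1/3 = 41/162
  d_2[2] = 1/3*2/9 + 5/18*2/9 + 2/9*2/3 + 1/6*1/3 = 55/162
  d_2[3] = 1/3*2/9 + 5/18*1/9 + 2/9*1/9 + 1/6*2/9 = 1/6
d_2 = (0=13/54, 1=41/162, 2=55/162, 3=1/6)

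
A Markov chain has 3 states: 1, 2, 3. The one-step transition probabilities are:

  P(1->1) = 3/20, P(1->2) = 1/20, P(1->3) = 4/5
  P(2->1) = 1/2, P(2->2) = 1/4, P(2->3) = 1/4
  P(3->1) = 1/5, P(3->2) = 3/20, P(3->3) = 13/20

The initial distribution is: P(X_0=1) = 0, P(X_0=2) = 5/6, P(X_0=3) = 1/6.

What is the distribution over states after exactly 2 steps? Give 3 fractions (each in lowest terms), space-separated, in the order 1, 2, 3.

Answer: 99/400 77/600 749/1200

Derivation:
Propagating the distribution step by step (d_{t+1} = d_t * P):
d_0 = (1=0, 2=5/6, 3=1/6)
  d_1[1] = 0*3/20 + 5/6*1/2 + 1/6*1/5 = 9/20
  d_1[2] = 0*1/20 + 5/6*1/4 + 1/6*3/20 = 7/30
  d_1[3] = 0*4/5 + 5/6*1/4 + 1/6*13/20 = 19/60
d_1 = (1=9/20, 2=7/30, 3=19/60)
  d_2[1] = 9/20*3/20 + 7/30*1/2 + 19/60*1/5 = 99/400
  d_2[2] = 9/20*1/20 + 7/30*1/4 + 19/60*3/20 = 77/600
  d_2[3] = 9/20*4/5 + 7/30*1/4 + 19/60*13/20 = 749/1200
d_2 = (1=99/400, 2=77/600, 3=749/1200)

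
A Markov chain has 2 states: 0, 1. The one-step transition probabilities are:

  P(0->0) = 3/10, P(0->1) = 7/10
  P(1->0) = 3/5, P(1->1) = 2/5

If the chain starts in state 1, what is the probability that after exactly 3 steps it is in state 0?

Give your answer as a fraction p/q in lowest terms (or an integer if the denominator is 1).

Computing P^3 by repeated multiplication:
P^1 =
  0: [3/10, 7/10]
  1: [3/5, 2/5]
P^2 =
  0: [51/100, 49/100]
  1: [21/50, 29/50]
P^3 =
  0: [447/1000, 553/1000]
  1: [237/500, 263/500]

(P^3)[1 -> 0] = 237/500

Answer: 237/500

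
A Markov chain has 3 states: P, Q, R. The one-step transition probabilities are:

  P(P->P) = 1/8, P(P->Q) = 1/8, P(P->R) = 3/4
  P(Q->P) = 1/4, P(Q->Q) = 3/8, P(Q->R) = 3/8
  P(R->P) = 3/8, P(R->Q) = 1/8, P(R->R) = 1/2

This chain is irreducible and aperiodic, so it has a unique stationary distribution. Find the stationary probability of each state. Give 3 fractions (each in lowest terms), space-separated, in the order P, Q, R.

The stationary distribution satisfies pi = pi * P, i.e.:
  pi_P = 1/8*pi_P + 1/4*pi_Q + 3/8*pi_R
  pi_Q = 1/8*pi_P + 3/8*pi_Q + 1/8*pi_R
  pi_R = 3/4*pi_P + 3/8*pi_Q + 1/2*pi_R
with normalization: pi_P + pi_Q + pi_R = 1.

Using the first 2 balance equations plus normalization, the linear system A*pi = b is:
  [-7/8, 1/4, 3/8] . pi = 0
  [1/8, -5/8, 1/8] . pi = 0
  [1, 1, 1] . pi = 1

Solving yields:
  pi_P = 17/60
  pi_Q = 1/6
  pi_R = 11/20

Verification (pi * P):
  17/60*1/8 + 1/6*1/4 + 11/20*3/8 = 17/60 = pi_P  (ok)
  17/60*1/8 + 1/6*3/8 + 11/20*1/8 = 1/6 = pi_Q  (ok)
  17/60*3/4 + 1/6*3/8 + 11/20*1/2 = 11/20 = pi_R  (ok)

Answer: 17/60 1/6 11/20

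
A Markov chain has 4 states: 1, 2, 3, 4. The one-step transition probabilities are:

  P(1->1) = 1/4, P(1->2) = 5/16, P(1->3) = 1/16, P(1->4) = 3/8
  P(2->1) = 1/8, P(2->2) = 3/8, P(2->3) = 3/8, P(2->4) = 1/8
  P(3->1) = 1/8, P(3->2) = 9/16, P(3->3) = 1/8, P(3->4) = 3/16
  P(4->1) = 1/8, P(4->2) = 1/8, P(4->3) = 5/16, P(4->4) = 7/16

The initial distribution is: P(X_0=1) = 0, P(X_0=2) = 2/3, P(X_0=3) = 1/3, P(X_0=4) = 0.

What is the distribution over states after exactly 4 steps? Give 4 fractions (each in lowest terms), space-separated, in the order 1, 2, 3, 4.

Propagating the distribution step by step (d_{t+1} = d_t * P):
d_0 = (1=0, 2=2/3, 3=1/3, 4=0)
  d_1[1] = 0*1/4 + 2/3*1/8 + 1/3*1/8 + 0*1/8 = 1/8
  d_1[2] = 0*5/16 + 2/3*3/8 + 1/3*9/16 + 0*1/8 = 7/16
  d_1[3] = 0*1/16 + 2/3*3/8 + 1/3*1/8 + 0*5/16 = 7/24
  d_1[4] = 0*3/8 + 2/3*1/8 + 1/3*3/16 + 0*7/16 = 7/48
d_1 = (1=1/8, 2=7/16, 3=7/24, 4=7/48)
  d_2[1] = 1/8*1/4 + 7/16*1/8 + 7/24*1/8 + 7/48*1/8 = 9/64
  d_2[2] = 1/8*5/16 + 7/16*3/8 + 7/24*9/16 + 7/48*1/8 = 37/96
  d_2[3] = 1/8*1/16 + 7/16*3/8 + 7/24*1/8 + 7/48*5/16 = 65/256
  d_2[4] = 1/8*3/8 + 7/16*1/8 + 7/24*3/16 + 7/48*7/16 = 169/768
d_2 = (1=9/64, 2=37/96, 3=65/256, 4=169/768)
  d_3[1] = 9/64*1/4 + 37/96*1/8 + 65/256*1/8 + 169/768*1/8 = 73/512
  d_3[2] = 9/64*5/16 + 37/96*3/8 + 65/256*9/16 + 169/768*1/8 = 4409/12288
  d_3[3] = 9/64*1/16 + 37/96*3/8 + 65/256*1/8 + 169/768*5/16 = 3119/12288
  d_3[4] = 9/64*3/8 + 37/96*1/8 + 65/256*3/16 + 169/768*7/16 = 47/192
d_3 = (1=73/512, 2=4409/12288, 3=3119/12288, 4=47/192)
  d_4[1] = 73/512*1/4 + 4409/12288*1/8 + 3119/12288*1/8 + 47/192*1/8 = 585/4096
  d_4[2] = 73/512*5/16 + 4409/12288*3/8 + 3119/12288*9/16 + 47/192*1/8 = 69301/196608
  d_4[3] = 73/512*1/16 + 4409/12288*3/8 + 3119/12288*1/8 + 47/192*5/16 = 12371/49152
  d_4[4] = 73/512*3/8 + 4409/12288*1/8 + 3119/12288*3/16 + 47/192*7/16 = 16581/65536
d_4 = (1=585/4096, 2=69301/196608, 3=12371/49152, 4=16581/65536)

Answer: 585/4096 69301/196608 12371/49152 16581/65536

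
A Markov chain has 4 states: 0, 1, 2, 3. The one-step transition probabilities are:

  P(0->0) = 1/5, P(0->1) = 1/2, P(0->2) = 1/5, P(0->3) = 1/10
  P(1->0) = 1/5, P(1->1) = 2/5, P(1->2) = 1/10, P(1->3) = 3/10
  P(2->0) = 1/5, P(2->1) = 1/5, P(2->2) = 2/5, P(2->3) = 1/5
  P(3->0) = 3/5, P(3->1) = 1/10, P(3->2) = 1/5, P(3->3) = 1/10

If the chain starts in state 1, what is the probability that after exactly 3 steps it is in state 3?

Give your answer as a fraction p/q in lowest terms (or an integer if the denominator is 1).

Answer: 9/50

Derivation:
Computing P^3 by repeated multiplication:
P^1 =
  0: [1/5, 1/2, 1/5, 1/10]
  1: [1/5, 2/5, 1/10, 3/10]
  2: [1/5, 1/5, 2/5, 1/5]
  3: [3/5, 1/10, 1/5, 1/10]
P^2 =
  0: [6/25, 7/20, 19/100, 11/50]
  1: [8/25, 31/100, 9/50, 19/100]
  2: [7/25, 7/25, 13/50, 9/50]
  3: [6/25, 39/100, 23/100, 7/50]
P^3 =
  0: [36/125, 8/25, 203/1000, 189/1000]
  1: [69/250, 339/1000, 41/200, 9/50]
  2: [34/125, 161/500, 28/125, 91/500]
  3: [32/125, 42/125, 207/1000, 201/1000]

(P^3)[1 -> 3] = 9/50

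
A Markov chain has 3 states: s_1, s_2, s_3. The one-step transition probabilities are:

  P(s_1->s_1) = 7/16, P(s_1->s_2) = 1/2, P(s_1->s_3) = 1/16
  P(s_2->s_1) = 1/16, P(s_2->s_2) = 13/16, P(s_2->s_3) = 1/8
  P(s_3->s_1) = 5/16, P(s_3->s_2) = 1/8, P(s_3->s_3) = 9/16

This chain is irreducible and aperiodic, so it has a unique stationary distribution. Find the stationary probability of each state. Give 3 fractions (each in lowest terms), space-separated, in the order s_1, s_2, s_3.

The stationary distribution satisfies pi = pi * P, i.e.:
  pi_s_1 = 7/16*pi_s_1 + 1/16*pi_s_2 + 5/16*pi_s_3
  pi_s_2 = 1/2*pi_s_1 + 13/16*pi_s_2 + 1/8*pi_s_3
  pi_s_3 = 1/16*pi_s_1 + 1/8*pi_s_2 + 9/16*pi_s_3
with normalization: pi_s_1 + pi_s_2 + pi_s_3 = 1.

Using the first 2 balance equations plus normalization, the linear system A*pi = b is:
  [-9/16, 1/16, 5/16] . pi = 0
  [1/2, -3/16, 1/8] . pi = 0
  [1, 1, 1] . pi = 1

Solving yields:
  pi_s_1 = 17/94
  pi_s_2 = 29/47
  pi_s_3 = 19/94

Verification (pi * P):
  17/94*7/16 + 29/47*1/16 + 19/94*5/16 = 17/94 = pi_s_1  (ok)
  17/94*1/2 + 29/47*13/16 + 19/94*1/8 = 29/47 = pi_s_2  (ok)
  17/94*1/16 + 29/47*1/8 + 19/94*9/16 = 19/94 = pi_s_3  (ok)

Answer: 17/94 29/47 19/94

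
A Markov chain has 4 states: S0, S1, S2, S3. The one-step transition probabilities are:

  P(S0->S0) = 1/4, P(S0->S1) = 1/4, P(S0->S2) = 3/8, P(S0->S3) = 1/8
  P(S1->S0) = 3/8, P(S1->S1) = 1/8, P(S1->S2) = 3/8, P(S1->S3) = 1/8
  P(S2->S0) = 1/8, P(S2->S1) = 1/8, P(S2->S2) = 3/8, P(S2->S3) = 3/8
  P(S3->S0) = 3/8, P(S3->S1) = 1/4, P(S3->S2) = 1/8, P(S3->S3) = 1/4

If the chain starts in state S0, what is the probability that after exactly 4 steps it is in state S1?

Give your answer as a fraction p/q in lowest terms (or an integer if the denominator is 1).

Answer: 767/4096

Derivation:
Computing P^4 by repeated multiplication:
P^1 =
  S0: [1/4, 1/4, 3/8, 1/8]
  S1: [3/8, 1/8, 3/8, 1/8]
  S2: [1/8, 1/8, 3/8, 3/8]
  S3: [3/8, 1/4, 1/8, 1/4]
P^2 =
  S0: [1/4, 11/64, 11/32, 15/64]
  S1: [15/64, 3/16, 11/32, 15/64]
  S2: [17/64, 3/16, 9/32, 17/64]
  S3: [19/64, 13/64, 5/16, 3/16]
P^3 =
  S0: [33/128, 95/512, 81/256, 123/512]
  S1: [133/512, 47/256, 81/256, 123/512]
  S2: [139/512, 49/256, 79/256, 117/512]
  S3: [133/512, 95/512, 21/64, 29/128]
P^4 =
  S0: [135/512, 767/4096, 645/2048, 959/4096]
  S1: [1079/4096, 3/16, 645/2048, 959/4096]
  S2: [1081/4096, 3/16, 651/2048, 945/4096]
  S3: [1067/4096, 761/4096, 163/512, 241/1024]

(P^4)[S0 -> S1] = 767/4096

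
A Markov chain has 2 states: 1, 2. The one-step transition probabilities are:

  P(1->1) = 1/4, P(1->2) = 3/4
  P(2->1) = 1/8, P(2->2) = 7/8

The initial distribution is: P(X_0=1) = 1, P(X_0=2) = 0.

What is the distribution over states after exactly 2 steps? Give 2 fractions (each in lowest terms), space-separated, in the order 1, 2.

Propagating the distribution step by step (d_{t+1} = d_t * P):
d_0 = (1=1, 2=0)
  d_1[1] = 1*1/4 + 0*1/8 = 1/4
  d_1[2] = 1*3/4 + 0*7/8 = 3/4
d_1 = (1=1/4, 2=3/4)
  d_2[1] = 1/4*1/4 + 3/4*1/8 = 5/32
  d_2[2] = 1/4*3/4 + 3/4*7/8 = 27/32
d_2 = (1=5/32, 2=27/32)

Answer: 5/32 27/32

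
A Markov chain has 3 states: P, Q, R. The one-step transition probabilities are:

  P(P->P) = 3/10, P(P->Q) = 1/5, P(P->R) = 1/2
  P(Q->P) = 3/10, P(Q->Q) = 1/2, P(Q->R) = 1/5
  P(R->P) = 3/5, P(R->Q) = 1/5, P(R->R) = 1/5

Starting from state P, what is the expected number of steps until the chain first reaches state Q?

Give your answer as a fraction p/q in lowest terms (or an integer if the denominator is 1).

Let h_i = expected steps to first reach Q from state i.
Boundary: h_Q = 0.
First-step equations for the other states:
  h_P = 1 + 3/10*h_P + 1/5*h_Q + 1/2*h_R
  h_R = 1 + 3/5*h_P + 1/5*h_Q + 1/5*h_R

Substituting h_Q = 0 and rearranging gives the linear system (I - Q) h = 1:
  [7/10, -1/2] . (h_P, h_R) = 1
  [-3/5, 4/5] . (h_P, h_R) = 1

Solving yields:
  h_P = 5
  h_R = 5

Starting state is P, so the expected hitting time is h_P = 5.

Answer: 5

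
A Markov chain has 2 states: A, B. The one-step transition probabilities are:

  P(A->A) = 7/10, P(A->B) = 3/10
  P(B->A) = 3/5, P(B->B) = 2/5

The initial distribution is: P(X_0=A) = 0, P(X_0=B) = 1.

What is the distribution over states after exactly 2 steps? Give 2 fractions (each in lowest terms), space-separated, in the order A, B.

Propagating the distribution step by step (d_{t+1} = d_t * P):
d_0 = (A=0, B=1)
  d_1[A] = 0*7/10 + 1*3/5 = 3/5
  d_1[B] = 0*3/10 + 1*2/5 = 2/5
d_1 = (A=3/5, B=2/5)
  d_2[A] = 3/5*7/10 + 2/5*3/5 = 33/50
  d_2[B] = 3/5*3/10 + 2/5*2/5 = 17/50
d_2 = (A=33/50, B=17/50)

Answer: 33/50 17/50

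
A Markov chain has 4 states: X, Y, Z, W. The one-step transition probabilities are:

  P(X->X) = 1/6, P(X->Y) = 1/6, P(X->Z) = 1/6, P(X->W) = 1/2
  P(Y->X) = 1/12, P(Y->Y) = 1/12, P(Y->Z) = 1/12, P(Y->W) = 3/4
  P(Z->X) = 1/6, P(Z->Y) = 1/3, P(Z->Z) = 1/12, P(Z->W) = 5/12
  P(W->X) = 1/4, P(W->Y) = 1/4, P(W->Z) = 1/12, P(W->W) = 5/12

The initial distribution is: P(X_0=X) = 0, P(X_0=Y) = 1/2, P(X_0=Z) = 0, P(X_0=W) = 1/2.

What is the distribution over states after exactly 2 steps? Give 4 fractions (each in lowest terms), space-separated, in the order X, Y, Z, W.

Propagating the distribution step by step (d_{t+1} = d_t * P):
d_0 = (X=0, Y=1/2, Z=0, W=1/2)
  d_1[X] = 0*1/6 + 1/2*1/12 + 0*1/6 + 1/2*1/4 = 1/6
  d_1[Y] = 0*1/6 + 1/2*1/12 + 0*1/3 + 1/2*1/4 = 1/6
  d_1[Z] = 0*1/6 + 1/2*1/12 + 0*1/12 + 1/2*1/12 = 1/12
  d_1[W] = 0*1/2 + 1/2*3/4 + 0*5/12 + 1/2*5/12 = 7/12
d_1 = (X=1/6, Y=1/6, Z=1/12, W=7/12)
  d_2[X] = 1/6*1/6 + 1/6*1/12 + 1/12*1/6 + 7/12*1/4 = 29/144
  d_2[Y] = 1/6*1/6 + 1/6*1/12 + 1/12*1/3 + 7/12*1/4 = 31/144
  d_2[Z] = 1/6*1/6 + 1/6*1/12 + 1/12*1/12 + 7/12*1/12 = 7/72
  d_2[W] = 1/6*1/2 + 1/6*3/4 + 1/12*5/12 + 7/12*5/12 = 35/72
d_2 = (X=29/144, Y=31/144, Z=7/72, W=35/72)

Answer: 29/144 31/144 7/72 35/72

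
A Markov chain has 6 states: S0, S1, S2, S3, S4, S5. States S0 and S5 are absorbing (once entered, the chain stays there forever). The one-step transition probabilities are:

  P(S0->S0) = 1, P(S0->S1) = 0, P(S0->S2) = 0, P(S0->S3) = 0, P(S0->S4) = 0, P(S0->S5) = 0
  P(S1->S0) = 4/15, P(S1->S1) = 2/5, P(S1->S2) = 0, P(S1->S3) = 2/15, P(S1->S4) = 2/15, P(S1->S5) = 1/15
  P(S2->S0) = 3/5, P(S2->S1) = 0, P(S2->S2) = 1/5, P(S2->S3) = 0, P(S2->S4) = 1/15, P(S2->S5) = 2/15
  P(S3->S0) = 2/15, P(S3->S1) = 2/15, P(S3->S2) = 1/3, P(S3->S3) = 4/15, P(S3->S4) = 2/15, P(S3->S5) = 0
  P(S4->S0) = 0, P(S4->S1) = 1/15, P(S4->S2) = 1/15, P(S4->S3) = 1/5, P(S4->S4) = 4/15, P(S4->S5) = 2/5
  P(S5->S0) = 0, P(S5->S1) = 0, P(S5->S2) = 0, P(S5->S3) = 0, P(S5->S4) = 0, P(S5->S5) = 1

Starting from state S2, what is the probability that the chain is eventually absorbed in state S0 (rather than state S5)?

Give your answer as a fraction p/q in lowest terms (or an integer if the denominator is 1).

Answer: 967/1244

Derivation:
Let a_i = P(absorbed in S0 | start in state i).
Boundary conditions: a_S0 = 1, a_S5 = 0.
For each transient state i, a_i = sum_j P(i->j) * a_j:
  a_S1 = 4/15*a_S0 + 2/5*a_S1 + 0*a_S2 + 2/15*a_S3 + 2/15*a_S4 + 1/15*a_S5
  a_S2 = 3/5*a_S0 + 0*a_S1 + 1/5*a_S2 + 0*a_S3 + 1/15*a_S4 + 2/15*a_S5
  a_S3 = 2/15*a_S0 + 2/15*a_S1 + 1/3*a_S2 + 4/15*a_S3 + 2/15*a_S4 + 0*a_S5
  a_S4 = 0*a_S0 + 1/15*a_S1 + 1/15*a_S2 + 1/5*a_S3 + 4/15*a_S4 + 2/5*a_S5

Substituting a_S0 = 1 and a_S5 = 0, rearrange to (I - Q) a = r where r[i] = P(i -> S0):
  [3/5, 0, -2/15, -2/15] . (a_S1, a_S2, a_S3, a_S4) = 4/15
  [0, 4/5, 0, -1/15] . (a_S1, a_S2, a_S3, a_S4) = 3/5
  [-2/15, -1/3, 11/15, -2/15] . (a_S1, a_S2, a_S3, a_S4) = 2/15
  [-1/15, -1/15, -1/5, 11/15] . (a_S1, a_S2, a_S3, a_S4) = 0

Solving yields:
  a_S1 = 421/622
  a_S2 = 967/1244
  a_S3 = 893/1244
  a_S4 = 102/311

Starting state is S2, so the absorption probability is a_S2 = 967/1244.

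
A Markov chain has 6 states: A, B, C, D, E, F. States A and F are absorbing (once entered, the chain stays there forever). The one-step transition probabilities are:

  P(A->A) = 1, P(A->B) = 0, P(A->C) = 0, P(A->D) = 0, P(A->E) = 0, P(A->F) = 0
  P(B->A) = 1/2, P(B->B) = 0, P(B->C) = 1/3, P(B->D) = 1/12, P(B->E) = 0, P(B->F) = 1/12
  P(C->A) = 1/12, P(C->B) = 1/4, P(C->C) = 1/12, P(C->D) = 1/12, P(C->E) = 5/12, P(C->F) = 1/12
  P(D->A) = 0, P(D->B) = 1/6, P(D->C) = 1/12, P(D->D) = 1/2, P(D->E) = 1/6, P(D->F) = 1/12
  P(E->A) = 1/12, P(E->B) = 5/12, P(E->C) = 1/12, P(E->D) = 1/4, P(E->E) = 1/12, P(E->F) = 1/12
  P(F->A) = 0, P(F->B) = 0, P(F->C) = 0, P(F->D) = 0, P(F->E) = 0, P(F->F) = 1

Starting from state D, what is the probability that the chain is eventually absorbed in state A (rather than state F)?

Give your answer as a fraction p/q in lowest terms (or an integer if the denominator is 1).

Answer: 102/175

Derivation:
Let a_i = P(absorbed in A | start in state i).
Boundary conditions: a_A = 1, a_F = 0.
For each transient state i, a_i = sum_j P(i->j) * a_j:
  a_B = 1/2*a_A + 0*a_B + 1/3*a_C + 1/12*a_D + 0*a_E + 1/12*a_F
  a_C = 1/12*a_A + 1/4*a_B + 1/12*a_C + 1/12*a_D + 5/12*a_E + 1/12*a_F
  a_D = 0*a_A + 1/6*a_B + 1/12*a_C + 1/2*a_D + 1/6*a_E + 1/12*a_F
  a_E = 1/12*a_A + 5/12*a_B + 1/12*a_C + 1/4*a_D + 1/12*a_E + 1/12*a_F

Substituting a_A = 1 and a_F = 0, rearrange to (I - Q) a = r where r[i] = P(i -> A):
  [1, -1/3, -1/12, 0] . (a_B, a_C, a_D, a_E) = 1/2
  [-1/4, 11/12, -1/12, -5/12] . (a_B, a_C, a_D, a_E) = 1/12
  [-1/6, -1/12, 1/2, -1/6] . (a_B, a_C, a_D, a_E) = 0
  [-5/12, -1/12, -1/4, 11/12] . (a_B, a_C, a_D, a_E) = 1/12

Solving yields:
  a_B = 134/175
  a_C = 114/175
  a_D = 102/175
  a_E = 23/35

Starting state is D, so the absorption probability is a_D = 102/175.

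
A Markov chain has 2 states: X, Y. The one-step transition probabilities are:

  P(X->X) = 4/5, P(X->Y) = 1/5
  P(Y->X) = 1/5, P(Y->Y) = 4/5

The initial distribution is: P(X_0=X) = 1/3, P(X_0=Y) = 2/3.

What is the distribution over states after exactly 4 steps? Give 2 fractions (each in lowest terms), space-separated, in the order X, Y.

Propagating the distribution step by step (d_{t+1} = d_t * P):
d_0 = (X=1/3, Y=2/3)
  d_1[X] = 1/3*4/5 + 2/3*1/5 = 2/5
  d_1[Y] = 1/3*1/5 + 2/3*4/5 = 3/5
d_1 = (X=2/5, Y=3/5)
  d_2[X] = 2/5*4/5 + 3/5*1/5 = 11/25
  d_2[Y] = 2/5*1/5 + 3/5*4/5 = 14/25
d_2 = (X=11/25, Y=14/25)
  d_3[X] = 11/25*4/5 + 14/25*1/5 = 58/125
  d_3[Y] = 11/25*1/5 + 14/25*4/5 = 67/125
d_3 = (X=58/125, Y=67/125)
  d_4[X] = 58/125*4/5 + 67/125*1/5 = 299/625
  d_4[Y] = 58/125*1/5 + 67/125*4/5 = 326/625
d_4 = (X=299/625, Y=326/625)

Answer: 299/625 326/625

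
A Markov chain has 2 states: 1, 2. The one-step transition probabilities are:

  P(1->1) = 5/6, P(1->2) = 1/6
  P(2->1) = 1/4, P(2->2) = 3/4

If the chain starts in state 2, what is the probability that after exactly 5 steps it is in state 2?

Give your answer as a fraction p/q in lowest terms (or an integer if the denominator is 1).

Computing P^5 by repeated multiplication:
P^1 =
  1: [5/6, 1/6]
  2: [1/4, 3/4]
P^2 =
  1: [53/72, 19/72]
  2: [19/48, 29/48]
P^3 =
  1: [587/864, 277/864]
  2: [277/576, 299/576]
P^4 =
  1: [6701/10368, 3667/10368]
  2: [3667/6912, 3245/6912]
P^5 =
  1: [78011/124416, 46405/124416]
  2: [46405/82944, 36539/82944]

(P^5)[2 -> 2] = 36539/82944

Answer: 36539/82944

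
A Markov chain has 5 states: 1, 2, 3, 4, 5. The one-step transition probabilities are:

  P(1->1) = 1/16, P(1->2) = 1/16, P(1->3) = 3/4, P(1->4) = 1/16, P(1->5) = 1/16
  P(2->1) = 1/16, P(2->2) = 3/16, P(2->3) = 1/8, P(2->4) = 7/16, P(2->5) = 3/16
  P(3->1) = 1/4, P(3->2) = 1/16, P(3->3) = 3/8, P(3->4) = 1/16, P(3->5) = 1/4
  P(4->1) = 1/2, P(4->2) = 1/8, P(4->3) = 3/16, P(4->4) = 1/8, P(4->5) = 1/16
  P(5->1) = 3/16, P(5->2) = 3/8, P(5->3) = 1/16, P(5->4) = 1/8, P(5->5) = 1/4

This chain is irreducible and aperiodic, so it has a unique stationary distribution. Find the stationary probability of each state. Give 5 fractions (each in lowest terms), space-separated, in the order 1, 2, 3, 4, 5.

Answer: 844/4075 2351/16300 219/652 2219/16300 2879/16300

Derivation:
The stationary distribution satisfies pi = pi * P, i.e.:
  pi_1 = 1/16*pi_1 + 1/16*pi_2 + 1/4*pi_3 + 1/2*pi_4 + 3/16*pi_5
  pi_2 = 1/16*pi_1 + 3/16*pi_2 + 1/16*pi_3 + 1/8*pi_4 + 3/8*pi_5
  pi_3 = 3/4*pi_1 + 1/8*pi_2 + 3/8*pi_3 + 3/16*pi_4 + 1/16*pi_5
  pi_4 = 1/16*pi_1 + 7/16*pi_2 + 1/16*pi_3 + 1/8*pi_4 + 1/8*pi_5
  pi_5 = 1/16*pi_1 + 3/16*pi_2 + 1/4*pi_3 + 1/16*pi_4 + 1/4*pi_5
with normalization: pi_1 + pi_2 + pi_3 + pi_4 + pi_5 = 1.

Using the first 4 balance equations plus normalization, the linear system A*pi = b is:
  [-15/16, 1/16, 1/4, 1/2, 3/16] . pi = 0
  [1/16, -13/16, 1/16, 1/8, 3/8] . pi = 0
  [3/4, 1/8, -5/8, 3/16, 1/16] . pi = 0
  [1/16, 7/16, 1/16, -7/8, 1/8] . pi = 0
  [1, 1, 1, 1, 1] . pi = 1

Solving yields:
  pi_1 = 844/4075
  pi_2 = 2351/16300
  pi_3 = 219/652
  pi_4 = 2219/16300
  pi_5 = 2879/16300

Verification (pi * P):
  844/4075*1/16 + 2351/16300*1/16 + 219/652*1/4 + 2219/16300*1/2 + 2879/16300*3/16 = 844/4075 = pi_1  (ok)
  844/4075*1/16 + 2351/16300*3/16 + 219/652*1/16 + 2219/16300*1/8 + 2879/16300*3/8 = 2351/16300 = pi_2  (ok)
  844/4075*3/4 + 2351/16300*1/8 + 219/652*3/8 + 2219/16300*3/16 + 2879/16300*1/16 = 219/652 = pi_3  (ok)
  844/4075*1/16 + 2351/16300*7/16 + 219/652*1/16 + 2219/16300*1/8 + 2879/16300*1/8 = 2219/16300 = pi_4  (ok)
  844/4075*1/16 + 2351/16300*3/16 + 219/652*1/4 + 2219/16300*1/16 + 2879/16300*1/4 = 2879/16300 = pi_5  (ok)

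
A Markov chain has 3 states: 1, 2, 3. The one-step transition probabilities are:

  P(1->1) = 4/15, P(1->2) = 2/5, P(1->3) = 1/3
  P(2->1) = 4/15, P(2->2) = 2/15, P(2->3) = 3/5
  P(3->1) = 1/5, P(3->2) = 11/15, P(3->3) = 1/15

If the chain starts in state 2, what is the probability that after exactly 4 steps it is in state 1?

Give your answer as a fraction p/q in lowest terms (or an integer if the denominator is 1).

Computing P^4 by repeated multiplication:
P^1 =
  1: [4/15, 2/5, 1/3]
  2: [4/15, 2/15, 3/5]
  3: [1/5, 11/15, 1/15]
P^2 =
  1: [11/45, 91/225, 79/225]
  2: [17/75, 127/225, 47/225]
  3: [59/225, 17/75, 23/45]
P^3 =
  1: [821/3375, 1381/3375, 391/1125]
  2: [853/3375, 359/1125, 289/675]
  3: [157/675, 1721/3375, 869/3375]
P^4 =
  1: [4109/16875, 20591/50625, 17707/50625]
  2: [2411/10125, 23167/50625, 15403/50625]
  3: [12631/50625, 17711/50625, 6761/16875]

(P^4)[2 -> 1] = 2411/10125

Answer: 2411/10125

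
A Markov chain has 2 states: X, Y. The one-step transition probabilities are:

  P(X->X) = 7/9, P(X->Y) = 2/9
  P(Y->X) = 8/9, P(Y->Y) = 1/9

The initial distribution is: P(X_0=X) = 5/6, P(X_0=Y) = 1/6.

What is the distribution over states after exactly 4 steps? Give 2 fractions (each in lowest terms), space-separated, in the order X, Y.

Answer: 31493/39366 7873/39366

Derivation:
Propagating the distribution step by step (d_{t+1} = d_t * P):
d_0 = (X=5/6, Y=1/6)
  d_1[X] = 5/6*7/9 + 1/6*8/9 = 43/54
  d_1[Y] = 5/6*2/9 + 1/6*1/9 = 11/54
d_1 = (X=43/54, Y=11/54)
  d_2[X] = 43/54*7/9 + 11/54*8/9 = 389/486
  d_2[Y] = 43/54*2/9 + 11/54*1/9 = 97/486
d_2 = (X=389/486, Y=97/486)
  d_3[X] = 389/486*7/9 + 97/486*8/9 = 3499/4374
  d_3[Y] = 389/486*2/9 + 97/486*1/9 = 875/4374
d_3 = (X=3499/4374, Y=875/4374)
  d_4[X] = 3499/4374*7/9 + 875/4374*8/9 = 31493/39366
  d_4[Y] = 3499/4374*2/9 + 875/4374*1/9 = 7873/39366
d_4 = (X=31493/39366, Y=7873/39366)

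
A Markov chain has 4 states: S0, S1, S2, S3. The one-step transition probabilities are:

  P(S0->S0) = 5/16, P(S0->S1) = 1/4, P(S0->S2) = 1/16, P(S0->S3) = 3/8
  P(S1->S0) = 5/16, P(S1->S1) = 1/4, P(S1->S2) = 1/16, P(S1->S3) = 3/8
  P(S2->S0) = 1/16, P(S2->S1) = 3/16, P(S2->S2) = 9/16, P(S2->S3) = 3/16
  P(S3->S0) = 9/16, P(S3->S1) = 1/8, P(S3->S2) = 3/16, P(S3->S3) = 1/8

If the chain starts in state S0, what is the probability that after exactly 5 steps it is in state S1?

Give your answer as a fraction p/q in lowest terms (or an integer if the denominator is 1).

Computing P^5 by repeated multiplication:
P^1 =
  S0: [5/16, 1/4, 1/16, 3/8]
  S1: [5/16, 1/4, 1/16, 3/8]
  S2: [1/16, 3/16, 9/16, 3/16]
  S3: [9/16, 1/8, 3/16, 1/8]
P^2 =
  S0: [25/64, 51/256, 9/64, 69/256]
  S1: [25/64, 51/256, 9/64, 69/256]
  S2: [7/32, 49/256, 47/128, 57/256]
  S3: [19/64, 57/256, 11/64, 79/256]
P^3 =
  S0: [353/1024, 425/2048, 341/2048, 9/32]
  S1: [353/1024, 425/2048, 341/2048, 9/32]
  S2: [283/1024, 51/256, 561/2048, 513/2048]
  S3: [355/1024, 411/2048, 383/2048, 17/64]
P^4 =
  S0: [2795/8192, 6699/32768, 741/4096, 8961/32768]
  S1: [2795/8192, 6699/32768, 741/4096, 8961/32768]
  S2: [157/512, 6605/32768, 3781/16384, 8553/32768]
  S3: [2721/8192, 6721/32768, 775/4096, 8963/32768]
P^5 =
  S0: [43993/131072, 53611/262144, 49057/262144, 35745/131072]
  S1: [43993/131072, 53611/262144, 49057/262144, 35745/131072]
  S2: [41951/131072, 26601/131072, 55185/262144, 69855/262144]
  S3: [43723/131072, 53473/262144, 50147/262144, 35539/131072]

(P^5)[S0 -> S1] = 53611/262144

Answer: 53611/262144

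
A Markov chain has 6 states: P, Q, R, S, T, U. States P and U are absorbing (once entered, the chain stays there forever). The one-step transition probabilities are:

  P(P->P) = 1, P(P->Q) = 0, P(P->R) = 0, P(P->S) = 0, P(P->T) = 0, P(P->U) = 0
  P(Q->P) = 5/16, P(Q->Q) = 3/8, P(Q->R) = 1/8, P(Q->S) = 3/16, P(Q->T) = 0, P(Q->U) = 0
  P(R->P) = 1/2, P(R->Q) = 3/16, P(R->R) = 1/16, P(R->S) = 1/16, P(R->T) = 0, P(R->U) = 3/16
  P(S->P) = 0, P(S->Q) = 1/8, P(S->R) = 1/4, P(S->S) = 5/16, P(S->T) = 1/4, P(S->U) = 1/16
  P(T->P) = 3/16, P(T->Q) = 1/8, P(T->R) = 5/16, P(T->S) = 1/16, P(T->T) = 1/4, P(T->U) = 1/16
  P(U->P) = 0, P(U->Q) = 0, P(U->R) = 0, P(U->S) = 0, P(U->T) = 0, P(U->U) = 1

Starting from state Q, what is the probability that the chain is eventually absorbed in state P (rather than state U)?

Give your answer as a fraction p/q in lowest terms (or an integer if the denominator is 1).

Answer: 3376/3909

Derivation:
Let a_i = P(absorbed in P | start in state i).
Boundary conditions: a_P = 1, a_U = 0.
For each transient state i, a_i = sum_j P(i->j) * a_j:
  a_Q = 5/16*a_P + 3/8*a_Q + 1/8*a_R + 3/16*a_S + 0*a_T + 0*a_U
  a_R = 1/2*a_P + 3/16*a_Q + 1/16*a_R + 1/16*a_S + 0*a_T + 3/16*a_U
  a_S = 0*a_P + 1/8*a_Q + 1/4*a_R + 5/16*a_S + 1/4*a_T + 1/16*a_U
  a_T = 3/16*a_P + 1/8*a_Q + 5/16*a_R + 1/16*a_S + 1/4*a_T + 1/16*a_U

Substituting a_P = 1 and a_U = 0, rearrange to (I - Q) a = r where r[i] = P(i -> P):
  [5/8, -1/8, -3/16, 0] . (a_Q, a_R, a_S, a_T) = 5/16
  [-3/16, 15/16, -1/16, 0] . (a_Q, a_R, a_S, a_T) = 1/2
  [-1/8, -1/4, 11/16, -1/4] . (a_Q, a_R, a_S, a_T) = 0
  [-1/8, -5/16, -1/16, 3/4] . (a_Q, a_R, a_S, a_T) = 3/16

Solving yields:
  a_Q = 3376/3909
  a_R = 2945/3909
  a_S = 925/1303
  a_T = 11993/15636

Starting state is Q, so the absorption probability is a_Q = 3376/3909.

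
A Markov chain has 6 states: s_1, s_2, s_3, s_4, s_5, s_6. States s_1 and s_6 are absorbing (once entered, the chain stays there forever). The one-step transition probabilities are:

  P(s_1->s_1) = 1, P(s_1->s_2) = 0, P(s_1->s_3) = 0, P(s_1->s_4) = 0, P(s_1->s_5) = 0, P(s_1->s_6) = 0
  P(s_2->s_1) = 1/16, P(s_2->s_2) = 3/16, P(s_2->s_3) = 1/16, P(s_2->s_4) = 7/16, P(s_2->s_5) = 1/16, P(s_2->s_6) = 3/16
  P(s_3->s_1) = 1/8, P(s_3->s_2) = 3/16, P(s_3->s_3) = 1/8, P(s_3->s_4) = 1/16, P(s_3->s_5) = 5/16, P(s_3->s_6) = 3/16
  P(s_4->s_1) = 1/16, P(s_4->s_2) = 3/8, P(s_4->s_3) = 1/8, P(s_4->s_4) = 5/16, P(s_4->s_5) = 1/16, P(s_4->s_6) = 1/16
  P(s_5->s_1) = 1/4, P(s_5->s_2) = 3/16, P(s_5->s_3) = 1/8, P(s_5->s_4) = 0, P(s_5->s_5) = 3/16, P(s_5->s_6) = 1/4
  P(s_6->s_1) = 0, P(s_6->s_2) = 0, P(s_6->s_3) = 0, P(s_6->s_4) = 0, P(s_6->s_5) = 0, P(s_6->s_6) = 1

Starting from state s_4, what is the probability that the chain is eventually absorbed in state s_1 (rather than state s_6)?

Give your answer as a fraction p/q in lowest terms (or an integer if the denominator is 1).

Let a_i = P(absorbed in s_1 | start in state i).
Boundary conditions: a_s_1 = 1, a_s_6 = 0.
For each transient state i, a_i = sum_j P(i->j) * a_j:
  a_s_2 = 1/16*a_s_1 + 3/16*a_s_2 + 1/16*a_s_3 + 7/16*a_s_4 + 1/16*a_s_5 + 3/16*a_s_6
  a_s_3 = 1/8*a_s_1 + 3/16*a_s_2 + 1/8*a_s_3 + 1/16*a_s_4 + 5/16*a_s_5 + 3/16*a_s_6
  a_s_4 = 1/16*a_s_1 + 3/8*a_s_2 + 1/8*a_s_3 + 5/16*a_s_4 + 1/16*a_s_5 + 1/16*a_s_6
  a_s_5 = 1/4*a_s_1 + 3/16*a_s_2 + 1/8*a_s_3 + 0*a_s_4 + 3/16*a_s_5 + 1/4*a_s_6

Substituting a_s_1 = 1 and a_s_6 = 0, rearrange to (I - Q) a = r where r[i] = P(i -> s_1):
  [13/16, -1/16, -7/16, -1/16] . (a_s_2, a_s_3, a_s_4, a_s_5) = 1/16
  [-3/16, 7/8, -1/16, -5/16] . (a_s_2, a_s_3, a_s_4, a_s_5) = 1/8
  [-3/8, -1/8, 11/16, -1/16] . (a_s_2, a_s_3, a_s_4, a_s_5) = 1/16
  [-3/16, -1/8, 0, 13/16] . (a_s_2, a_s_3, a_s_4, a_s_5) = 1/4

Solving yields:
  a_s_2 = 5309/14707
  a_s_3 = 6049/14707
  a_s_4 = 540/1337
  a_s_5 = 6681/14707

Starting state is s_4, so the absorption probability is a_s_4 = 540/1337.

Answer: 540/1337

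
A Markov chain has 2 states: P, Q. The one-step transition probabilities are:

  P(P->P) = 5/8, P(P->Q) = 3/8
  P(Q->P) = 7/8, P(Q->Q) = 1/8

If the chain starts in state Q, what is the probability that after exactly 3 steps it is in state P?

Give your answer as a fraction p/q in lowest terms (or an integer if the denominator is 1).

Computing P^3 by repeated multiplication:
P^1 =
  P: [5/8, 3/8]
  Q: [7/8, 1/8]
P^2 =
  P: [23/32, 9/32]
  Q: [21/32, 11/32]
P^3 =
  P: [89/128, 39/128]
  Q: [91/128, 37/128]

(P^3)[Q -> P] = 91/128

Answer: 91/128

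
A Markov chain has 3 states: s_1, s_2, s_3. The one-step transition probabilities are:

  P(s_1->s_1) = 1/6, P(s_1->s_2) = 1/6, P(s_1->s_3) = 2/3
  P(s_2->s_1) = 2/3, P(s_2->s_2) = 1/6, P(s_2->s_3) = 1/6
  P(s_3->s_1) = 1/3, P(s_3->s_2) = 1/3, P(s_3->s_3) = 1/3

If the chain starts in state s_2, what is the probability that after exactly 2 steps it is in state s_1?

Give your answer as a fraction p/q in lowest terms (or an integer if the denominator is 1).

Answer: 5/18

Derivation:
Computing P^2 by repeated multiplication:
P^1 =
  s_1: [1/6, 1/6, 2/3]
  s_2: [2/3, 1/6, 1/6]
  s_3: [1/3, 1/3, 1/3]
P^2 =
  s_1: [13/36, 5/18, 13/36]
  s_2: [5/18, 7/36, 19/36]
  s_3: [7/18, 2/9, 7/18]

(P^2)[s_2 -> s_1] = 5/18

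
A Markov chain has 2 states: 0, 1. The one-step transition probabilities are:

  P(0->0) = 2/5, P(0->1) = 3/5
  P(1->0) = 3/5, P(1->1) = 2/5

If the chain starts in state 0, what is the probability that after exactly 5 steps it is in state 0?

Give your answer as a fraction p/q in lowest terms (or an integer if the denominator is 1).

Computing P^5 by repeated multiplication:
P^1 =
  0: [2/5, 3/5]
  1: [3/5, 2/5]
P^2 =
  0: [13/25, 12/25]
  1: [12/25, 13/25]
P^3 =
  0: [62/125, 63/125]
  1: [63/125, 62/125]
P^4 =
  0: [313/625, 312/625]
  1: [312/625, 313/625]
P^5 =
  0: [1562/3125, 1563/3125]
  1: [1563/3125, 1562/3125]

(P^5)[0 -> 0] = 1562/3125

Answer: 1562/3125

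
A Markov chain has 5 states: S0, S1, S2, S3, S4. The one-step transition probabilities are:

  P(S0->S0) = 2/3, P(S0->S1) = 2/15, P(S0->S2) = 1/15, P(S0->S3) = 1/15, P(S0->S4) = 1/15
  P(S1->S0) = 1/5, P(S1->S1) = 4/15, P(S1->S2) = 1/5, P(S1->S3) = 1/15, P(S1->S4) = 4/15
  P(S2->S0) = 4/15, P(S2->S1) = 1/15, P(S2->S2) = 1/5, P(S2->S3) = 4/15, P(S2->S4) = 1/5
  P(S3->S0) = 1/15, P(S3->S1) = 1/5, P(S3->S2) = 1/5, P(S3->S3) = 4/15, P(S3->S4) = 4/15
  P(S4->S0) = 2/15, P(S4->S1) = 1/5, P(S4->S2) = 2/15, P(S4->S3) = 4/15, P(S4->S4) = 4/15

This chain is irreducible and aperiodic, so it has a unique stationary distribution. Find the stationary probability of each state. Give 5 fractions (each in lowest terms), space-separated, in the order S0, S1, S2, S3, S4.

Answer: 1709/5223 890/5223 250/1741 291/1741 1001/5223

Derivation:
The stationary distribution satisfies pi = pi * P, i.e.:
  pi_S0 = 2/3*pi_S0 + 1/5*pi_S1 + 4/15*pi_S2 + 1/15*pi_S3 + 2/15*pi_S4
  pi_S1 = 2/15*pi_S0 + 4/15*pi_S1 + 1/15*pi_S2 + 1/5*pi_S3 + 1/5*pi_S4
  pi_S2 = 1/15*pi_S0 + 1/5*pi_S1 + 1/5*pi_S2 + 1/5*pi_S3 + 2/15*pi_S4
  pi_S3 = 1/15*pi_S0 + 1/15*pi_S1 + 4/15*pi_S2 + 4/15*pi_S3 + 4/15*pi_S4
  pi_S4 = 1/15*pi_S0 + 4/15*pi_S1 + 1/5*pi_S2 + 4/15*pi_S3 + 4/15*pi_S4
with normalization: pi_S0 + pi_S1 + pi_S2 + pi_S3 + pi_S4 = 1.

Using the first 4 balance equations plus normalization, the linear system A*pi = b is:
  [-1/3, 1/5, 4/15, 1/15, 2/15] . pi = 0
  [2/15, -11/15, 1/15, 1/5, 1/5] . pi = 0
  [1/15, 1/5, -4/5, 1/5, 2/15] . pi = 0
  [1/15, 1/15, 4/15, -11/15, 4/15] . pi = 0
  [1, 1, 1, 1, 1] . pi = 1

Solving yields:
  pi_S0 = 1709/5223
  pi_S1 = 890/5223
  pi_S2 = 250/1741
  pi_S3 = 291/1741
  pi_S4 = 1001/5223

Verification (pi * P):
  1709/5223*2/3 + 890/5223*1/5 + 250/1741*4/15 + 291/1741*1/15 + 1001/5223*2/15 = 1709/5223 = pi_S0  (ok)
  1709/5223*2/15 + 890/5223*4/15 + 250/1741*1/15 + 291/1741*1/5 + 1001/5223*1/5 = 890/5223 = pi_S1  (ok)
  1709/5223*1/15 + 890/5223*1/5 + 250/1741*1/5 + 291/1741*1/5 + 1001/5223*2/15 = 250/1741 = pi_S2  (ok)
  1709/5223*1/15 + 890/5223*1/15 + 250/1741*4/15 + 291/1741*4/15 + 1001/5223*4/15 = 291/1741 = pi_S3  (ok)
  1709/5223*1/15 + 890/5223*4/15 + 250/1741*1/5 + 291/1741*4/15 + 1001/5223*4/15 = 1001/5223 = pi_S4  (ok)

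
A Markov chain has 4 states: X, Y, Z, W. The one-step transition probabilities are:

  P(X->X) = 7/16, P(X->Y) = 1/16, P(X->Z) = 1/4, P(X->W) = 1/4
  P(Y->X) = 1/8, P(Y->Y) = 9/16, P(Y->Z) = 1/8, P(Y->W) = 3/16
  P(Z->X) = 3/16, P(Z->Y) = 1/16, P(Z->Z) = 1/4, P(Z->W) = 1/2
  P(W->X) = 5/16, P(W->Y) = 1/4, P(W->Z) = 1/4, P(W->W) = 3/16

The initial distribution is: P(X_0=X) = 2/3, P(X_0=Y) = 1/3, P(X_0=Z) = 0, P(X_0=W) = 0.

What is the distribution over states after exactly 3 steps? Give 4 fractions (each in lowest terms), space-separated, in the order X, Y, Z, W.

Answer: 3431/12288 1375/6144 1367/6144 3373/12288

Derivation:
Propagating the distribution step by step (d_{t+1} = d_t * P):
d_0 = (X=2/3, Y=1/3, Z=0, W=0)
  d_1[X] = 2/3*7/16 + 1/3*1/8 + 0*3/16 + 0*5/16 = 1/3
  d_1[Y] = 2/3*1/16 + 1/3*9/16 + 0*1/16 + 0*1/4 = 11/48
  d_1[Z] = 2/3*1/4 + 1/3*1/8 + 0*1/4 + 0*1/4 = 5/24
  d_1[W] = 2/3*1/4 + 1/3*3/16 + 0*1/2 + 0*3/16 = 11/48
d_1 = (X=1/3, Y=11/48, Z=5/24, W=11/48)
  d_2[X] = 1/3*7/16 + 11/48*1/8 + 5/24*3/16 + 11/48*5/16 = 73/256
  d_2[Y] = 1/3*1/16 + 11/48*9/16 + 5/24*1/16 + 11/48*1/4 = 169/768
  d_2[Z] = 1/3*1/4 + 11/48*1/8 + 5/24*1/4 + 11/48*1/4 = 85/384
  d_2[W] = 1/3*1/4 + 11/48*3/16 + 5/24*1/2 + 11/48*3/16 = 35/128
d_2 = (X=73/256, Y=169/768, Z=85/384, W=35/128)
  d_3[X] = 73/256*7/16 + 169/768*1/8 + 85/384*3/16 + 35/128*5/16 = 3431/12288
  d_3[Y] = 73/256*1/16 + 169/768*9/16 + 85/384*1/16 + 35/128*1/4 = 1375/6144
  d_3[Z] = 73/256*1/4 + 169/768*1/8 + 85/384*1/4 + 35/128*1/4 = 1367/6144
  d_3[W] = 73/256*1/4 + 169/768*3/16 + 85/384*1/2 + 35/128*3/16 = 3373/12288
d_3 = (X=3431/12288, Y=1375/6144, Z=1367/6144, W=3373/12288)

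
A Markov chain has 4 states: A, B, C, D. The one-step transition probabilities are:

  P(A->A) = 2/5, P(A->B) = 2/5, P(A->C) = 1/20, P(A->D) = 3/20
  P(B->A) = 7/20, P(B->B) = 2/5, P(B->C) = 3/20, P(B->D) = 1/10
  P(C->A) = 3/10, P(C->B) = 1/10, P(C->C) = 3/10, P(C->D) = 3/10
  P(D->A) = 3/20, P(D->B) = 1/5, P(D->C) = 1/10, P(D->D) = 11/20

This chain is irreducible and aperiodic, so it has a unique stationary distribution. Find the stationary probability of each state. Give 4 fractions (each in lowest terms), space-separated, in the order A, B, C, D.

The stationary distribution satisfies pi = pi * P, i.e.:
  pi_A = 2/5*pi_A + 7/20*pi_B + 3/10*pi_C + 3/20*pi_D
  pi_B = 2/5*pi_A + 2/5*pi_B + 1/10*pi_C + 1/5*pi_D
  pi_C = 1/20*pi_A + 3/20*pi_B + 3/10*pi_C + 1/10*pi_D
  pi_D = 3/20*pi_A + 1/10*pi_B + 3/10*pi_C + 11/20*pi_D
with normalization: pi_A + pi_B + pi_C + pi_D = 1.

Using the first 3 balance equations plus normalization, the linear system A*pi = b is:
  [-3/5, 7/20, 3/10, 3/20] . pi = 0
  [2/5, -3/5, 1/10, 1/5] . pi = 0
  [1/20, 3/20, -7/10, 1/10] . pi = 0
  [1, 1, 1, 1] . pi = 1

Solving yields:
  pi_A = 187/607
  pi_B = 189/607
  pi_C = 76/607
  pi_D = 155/607

Verification (pi * P):
  187/607*2/5 + 189/607*7/20 + 76/607*3/10 + 155/607*3/20 = 187/607 = pi_A  (ok)
  187/607*2/5 + 189/607*2/5 + 76/607*1/10 + 155/607*1/5 = 189/607 = pi_B  (ok)
  187/607*1/20 + 189/607*3/20 + 76/607*3/10 + 155/607*1/10 = 76/607 = pi_C  (ok)
  187/607*3/20 + 189/607*1/10 + 76/607*3/10 + 155/607*11/20 = 155/607 = pi_D  (ok)

Answer: 187/607 189/607 76/607 155/607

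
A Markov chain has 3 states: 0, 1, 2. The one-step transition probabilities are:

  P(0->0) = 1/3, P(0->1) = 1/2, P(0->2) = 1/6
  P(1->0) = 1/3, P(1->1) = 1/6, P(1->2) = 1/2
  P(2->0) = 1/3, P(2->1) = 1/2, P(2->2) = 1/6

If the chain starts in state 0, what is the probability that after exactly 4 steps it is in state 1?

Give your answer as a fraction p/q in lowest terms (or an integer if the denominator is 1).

Answer: 10/27

Derivation:
Computing P^4 by repeated multiplication:
P^1 =
  0: [1/3, 1/2, 1/6]
  1: [1/3, 1/6, 1/2]
  2: [1/3, 1/2, 1/6]
P^2 =
  0: [1/3, 1/3, 1/3]
  1: [1/3, 4/9, 2/9]
  2: [1/3, 1/3, 1/3]
P^3 =
  0: [1/3, 7/18, 5/18]
  1: [1/3, 19/54, 17/54]
  2: [1/3, 7/18, 5/18]
P^4 =
  0: [1/3, 10/27, 8/27]
  1: [1/3, 31/81, 23/81]
  2: [1/3, 10/27, 8/27]

(P^4)[0 -> 1] = 10/27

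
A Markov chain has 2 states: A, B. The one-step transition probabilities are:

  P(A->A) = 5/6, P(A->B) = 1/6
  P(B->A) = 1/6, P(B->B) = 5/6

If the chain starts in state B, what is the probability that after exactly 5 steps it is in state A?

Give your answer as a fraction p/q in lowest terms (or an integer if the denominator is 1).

Answer: 211/486

Derivation:
Computing P^5 by repeated multiplication:
P^1 =
  A: [5/6, 1/6]
  B: [1/6, 5/6]
P^2 =
  A: [13/18, 5/18]
  B: [5/18, 13/18]
P^3 =
  A: [35/54, 19/54]
  B: [19/54, 35/54]
P^4 =
  A: [97/162, 65/162]
  B: [65/162, 97/162]
P^5 =
  A: [275/486, 211/486]
  B: [211/486, 275/486]

(P^5)[B -> A] = 211/486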